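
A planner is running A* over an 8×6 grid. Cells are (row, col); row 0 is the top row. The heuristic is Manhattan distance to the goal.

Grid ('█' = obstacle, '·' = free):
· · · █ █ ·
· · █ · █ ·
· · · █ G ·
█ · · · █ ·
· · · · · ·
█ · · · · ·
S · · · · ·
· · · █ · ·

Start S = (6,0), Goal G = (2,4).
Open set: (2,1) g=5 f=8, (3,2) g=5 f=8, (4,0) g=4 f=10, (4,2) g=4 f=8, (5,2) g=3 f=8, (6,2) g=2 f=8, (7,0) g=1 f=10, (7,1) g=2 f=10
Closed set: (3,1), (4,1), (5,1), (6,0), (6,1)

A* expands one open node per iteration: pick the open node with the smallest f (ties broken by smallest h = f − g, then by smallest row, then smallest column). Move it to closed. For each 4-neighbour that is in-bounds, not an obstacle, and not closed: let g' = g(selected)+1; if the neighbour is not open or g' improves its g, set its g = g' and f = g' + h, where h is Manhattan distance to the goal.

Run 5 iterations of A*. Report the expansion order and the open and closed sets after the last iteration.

order=[(2,1) → (2,2) → (3,2) → (3,3) → (4,2)]; open=[(1,1) g=6 f=10, (2,0) g=6 f=10, (4,0) g=4 f=10, (4,3) g=5 f=8, (5,2) g=3 f=8, (6,2) g=2 f=8, (7,0) g=1 f=10, (7,1) g=2 f=10]; closed=[(2,1), (2,2), (3,1), (3,2), (3,3), (4,1), (4,2), (5,1), (6,0), (6,1)]

step 1: expand (2,1) (f=8, h=3) → closed; open now [(1,1) g=6 f=10, (2,0) g=6 f=10, (2,2) g=6 f=8, (3,2) g=5 f=8, (4,0) g=4 f=10, (4,2) g=4 f=8, (5,2) g=3 f=8, (6,2) g=2 f=8, (7,0) g=1 f=10, (7,1) g=2 f=10]
step 2: expand (2,2) (f=8, h=2) → closed; open now [(1,1) g=6 f=10, (2,0) g=6 f=10, (3,2) g=5 f=8, (4,0) g=4 f=10, (4,2) g=4 f=8, (5,2) g=3 f=8, (6,2) g=2 f=8, (7,0) g=1 f=10, (7,1) g=2 f=10]
step 3: expand (3,2) (f=8, h=3) → closed; open now [(1,1) g=6 f=10, (2,0) g=6 f=10, (3,3) g=6 f=8, (4,0) g=4 f=10, (4,2) g=4 f=8, (5,2) g=3 f=8, (6,2) g=2 f=8, (7,0) g=1 f=10, (7,1) g=2 f=10]
step 4: expand (3,3) (f=8, h=2) → closed; open now [(1,1) g=6 f=10, (2,0) g=6 f=10, (4,0) g=4 f=10, (4,2) g=4 f=8, (4,3) g=7 f=10, (5,2) g=3 f=8, (6,2) g=2 f=8, (7,0) g=1 f=10, (7,1) g=2 f=10]
step 5: expand (4,2) (f=8, h=4) → closed; open now [(1,1) g=6 f=10, (2,0) g=6 f=10, (4,0) g=4 f=10, (4,3) g=5 f=8, (5,2) g=3 f=8, (6,2) g=2 f=8, (7,0) g=1 f=10, (7,1) g=2 f=10]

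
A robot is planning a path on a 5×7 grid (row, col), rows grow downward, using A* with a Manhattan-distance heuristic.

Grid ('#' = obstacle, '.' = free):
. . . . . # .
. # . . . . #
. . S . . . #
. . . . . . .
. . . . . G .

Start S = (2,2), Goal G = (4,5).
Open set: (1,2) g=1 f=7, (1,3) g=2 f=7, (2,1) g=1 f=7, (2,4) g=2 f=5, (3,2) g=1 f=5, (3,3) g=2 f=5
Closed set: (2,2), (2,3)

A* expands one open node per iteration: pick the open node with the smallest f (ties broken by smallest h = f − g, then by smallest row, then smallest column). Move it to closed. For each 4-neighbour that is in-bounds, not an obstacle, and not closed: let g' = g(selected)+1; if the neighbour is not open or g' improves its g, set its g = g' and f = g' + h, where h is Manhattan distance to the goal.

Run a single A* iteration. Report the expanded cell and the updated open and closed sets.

step 1: expand (2,4) (f=5, h=3) → closed; open now [(1,2) g=1 f=7, (1,3) g=2 f=7, (1,4) g=3 f=7, (2,1) g=1 f=7, (2,5) g=3 f=5, (3,2) g=1 f=5, (3,3) g=2 f=5, (3,4) g=3 f=5]

expanded=(2,4); open=[(1,2) g=1 f=7, (1,3) g=2 f=7, (1,4) g=3 f=7, (2,1) g=1 f=7, (2,5) g=3 f=5, (3,2) g=1 f=5, (3,3) g=2 f=5, (3,4) g=3 f=5]; closed=[(2,2), (2,3), (2,4)]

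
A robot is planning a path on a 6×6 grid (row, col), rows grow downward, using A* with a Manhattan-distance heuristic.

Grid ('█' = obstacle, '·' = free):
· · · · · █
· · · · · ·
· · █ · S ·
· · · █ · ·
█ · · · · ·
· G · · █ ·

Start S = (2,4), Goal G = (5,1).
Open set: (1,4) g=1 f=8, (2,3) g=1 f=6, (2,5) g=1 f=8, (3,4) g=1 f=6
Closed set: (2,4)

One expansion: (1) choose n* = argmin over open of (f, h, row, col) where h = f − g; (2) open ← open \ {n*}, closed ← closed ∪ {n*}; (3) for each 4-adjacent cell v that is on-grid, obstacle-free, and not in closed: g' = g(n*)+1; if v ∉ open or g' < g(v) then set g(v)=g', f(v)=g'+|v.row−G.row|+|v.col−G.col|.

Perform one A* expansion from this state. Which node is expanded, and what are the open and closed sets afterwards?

expanded=(2,3); open=[(1,3) g=2 f=8, (1,4) g=1 f=8, (2,5) g=1 f=8, (3,4) g=1 f=6]; closed=[(2,3), (2,4)]

step 1: expand (2,3) (f=6, h=5) → closed; open now [(1,3) g=2 f=8, (1,4) g=1 f=8, (2,5) g=1 f=8, (3,4) g=1 f=6]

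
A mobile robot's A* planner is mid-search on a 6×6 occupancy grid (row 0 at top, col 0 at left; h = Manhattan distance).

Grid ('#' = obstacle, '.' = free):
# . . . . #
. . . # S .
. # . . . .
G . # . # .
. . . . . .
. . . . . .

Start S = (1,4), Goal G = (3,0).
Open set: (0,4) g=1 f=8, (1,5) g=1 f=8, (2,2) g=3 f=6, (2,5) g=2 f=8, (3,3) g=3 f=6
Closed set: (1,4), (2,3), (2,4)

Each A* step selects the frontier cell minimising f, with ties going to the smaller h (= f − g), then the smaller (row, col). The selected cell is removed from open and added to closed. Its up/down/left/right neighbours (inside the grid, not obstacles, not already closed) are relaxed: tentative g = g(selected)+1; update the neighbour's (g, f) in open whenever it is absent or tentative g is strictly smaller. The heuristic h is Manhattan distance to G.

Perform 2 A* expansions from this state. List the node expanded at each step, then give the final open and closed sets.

order=[(2,2) → (3,3)]; open=[(0,4) g=1 f=8, (1,2) g=4 f=8, (1,5) g=1 f=8, (2,5) g=2 f=8, (4,3) g=4 f=8]; closed=[(1,4), (2,2), (2,3), (2,4), (3,3)]

step 1: expand (2,2) (f=6, h=3) → closed; open now [(0,4) g=1 f=8, (1,2) g=4 f=8, (1,5) g=1 f=8, (2,5) g=2 f=8, (3,3) g=3 f=6]
step 2: expand (3,3) (f=6, h=3) → closed; open now [(0,4) g=1 f=8, (1,2) g=4 f=8, (1,5) g=1 f=8, (2,5) g=2 f=8, (4,3) g=4 f=8]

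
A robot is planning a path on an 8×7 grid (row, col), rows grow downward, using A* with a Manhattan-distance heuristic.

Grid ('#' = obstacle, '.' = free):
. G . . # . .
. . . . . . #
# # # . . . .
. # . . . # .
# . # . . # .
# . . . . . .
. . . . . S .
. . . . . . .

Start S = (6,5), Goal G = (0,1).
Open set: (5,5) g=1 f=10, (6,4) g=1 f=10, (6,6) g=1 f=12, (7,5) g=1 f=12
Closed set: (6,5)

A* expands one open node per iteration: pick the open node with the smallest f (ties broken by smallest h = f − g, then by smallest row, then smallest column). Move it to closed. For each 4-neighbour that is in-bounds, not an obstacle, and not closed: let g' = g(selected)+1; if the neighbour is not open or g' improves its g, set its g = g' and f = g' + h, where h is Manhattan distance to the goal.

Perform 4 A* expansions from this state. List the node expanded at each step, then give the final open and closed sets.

step 1: expand (5,5) (f=10, h=9) → closed; open now [(5,4) g=2 f=10, (5,6) g=2 f=12, (6,4) g=1 f=10, (6,6) g=1 f=12, (7,5) g=1 f=12]
step 2: expand (5,4) (f=10, h=8) → closed; open now [(4,4) g=3 f=10, (5,3) g=3 f=10, (5,6) g=2 f=12, (6,4) g=1 f=10, (6,6) g=1 f=12, (7,5) g=1 f=12]
step 3: expand (4,4) (f=10, h=7) → closed; open now [(3,4) g=4 f=10, (4,3) g=4 f=10, (5,3) g=3 f=10, (5,6) g=2 f=12, (6,4) g=1 f=10, (6,6) g=1 f=12, (7,5) g=1 f=12]
step 4: expand (3,4) (f=10, h=6) → closed; open now [(2,4) g=5 f=10, (3,3) g=5 f=10, (4,3) g=4 f=10, (5,3) g=3 f=10, (5,6) g=2 f=12, (6,4) g=1 f=10, (6,6) g=1 f=12, (7,5) g=1 f=12]

order=[(5,5) → (5,4) → (4,4) → (3,4)]; open=[(2,4) g=5 f=10, (3,3) g=5 f=10, (4,3) g=4 f=10, (5,3) g=3 f=10, (5,6) g=2 f=12, (6,4) g=1 f=10, (6,6) g=1 f=12, (7,5) g=1 f=12]; closed=[(3,4), (4,4), (5,4), (5,5), (6,5)]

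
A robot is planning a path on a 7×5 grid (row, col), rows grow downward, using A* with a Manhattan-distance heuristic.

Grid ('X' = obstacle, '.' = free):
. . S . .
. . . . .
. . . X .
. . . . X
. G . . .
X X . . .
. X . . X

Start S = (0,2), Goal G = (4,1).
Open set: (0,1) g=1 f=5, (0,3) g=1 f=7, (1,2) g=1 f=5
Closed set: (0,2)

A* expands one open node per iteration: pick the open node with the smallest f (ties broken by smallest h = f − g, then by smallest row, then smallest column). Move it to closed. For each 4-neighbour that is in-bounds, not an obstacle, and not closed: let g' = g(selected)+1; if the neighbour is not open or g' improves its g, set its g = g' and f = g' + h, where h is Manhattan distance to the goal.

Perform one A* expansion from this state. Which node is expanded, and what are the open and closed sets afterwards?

expanded=(0,1); open=[(0,0) g=2 f=7, (0,3) g=1 f=7, (1,1) g=2 f=5, (1,2) g=1 f=5]; closed=[(0,1), (0,2)]

step 1: expand (0,1) (f=5, h=4) → closed; open now [(0,0) g=2 f=7, (0,3) g=1 f=7, (1,1) g=2 f=5, (1,2) g=1 f=5]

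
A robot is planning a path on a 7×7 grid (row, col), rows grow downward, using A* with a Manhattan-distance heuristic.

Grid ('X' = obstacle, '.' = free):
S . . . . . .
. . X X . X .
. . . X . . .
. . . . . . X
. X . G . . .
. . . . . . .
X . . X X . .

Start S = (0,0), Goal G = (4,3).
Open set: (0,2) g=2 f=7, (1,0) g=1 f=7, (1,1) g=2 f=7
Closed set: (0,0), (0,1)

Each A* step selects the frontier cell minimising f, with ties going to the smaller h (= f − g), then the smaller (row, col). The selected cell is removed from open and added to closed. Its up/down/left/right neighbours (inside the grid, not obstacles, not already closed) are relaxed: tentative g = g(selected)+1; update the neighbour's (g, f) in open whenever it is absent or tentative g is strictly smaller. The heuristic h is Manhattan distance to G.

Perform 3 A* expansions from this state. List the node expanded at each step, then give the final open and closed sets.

order=[(0,2) → (0,3) → (1,1)]; open=[(0,4) g=4 f=9, (1,0) g=1 f=7, (2,1) g=3 f=7]; closed=[(0,0), (0,1), (0,2), (0,3), (1,1)]

step 1: expand (0,2) (f=7, h=5) → closed; open now [(0,3) g=3 f=7, (1,0) g=1 f=7, (1,1) g=2 f=7]
step 2: expand (0,3) (f=7, h=4) → closed; open now [(0,4) g=4 f=9, (1,0) g=1 f=7, (1,1) g=2 f=7]
step 3: expand (1,1) (f=7, h=5) → closed; open now [(0,4) g=4 f=9, (1,0) g=1 f=7, (2,1) g=3 f=7]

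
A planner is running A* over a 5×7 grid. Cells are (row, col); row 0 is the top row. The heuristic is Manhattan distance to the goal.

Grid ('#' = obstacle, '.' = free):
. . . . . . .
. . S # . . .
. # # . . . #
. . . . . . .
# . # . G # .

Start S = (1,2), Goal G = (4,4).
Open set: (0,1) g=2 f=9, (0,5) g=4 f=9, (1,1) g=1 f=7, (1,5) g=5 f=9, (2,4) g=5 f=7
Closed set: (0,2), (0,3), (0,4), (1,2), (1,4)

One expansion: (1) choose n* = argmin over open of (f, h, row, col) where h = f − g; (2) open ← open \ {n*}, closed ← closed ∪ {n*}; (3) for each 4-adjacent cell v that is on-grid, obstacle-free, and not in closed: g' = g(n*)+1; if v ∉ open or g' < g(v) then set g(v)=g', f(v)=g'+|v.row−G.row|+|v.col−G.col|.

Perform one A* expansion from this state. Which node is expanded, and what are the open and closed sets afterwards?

step 1: expand (2,4) (f=7, h=2) → closed; open now [(0,1) g=2 f=9, (0,5) g=4 f=9, (1,1) g=1 f=7, (1,5) g=5 f=9, (2,3) g=6 f=9, (2,5) g=6 f=9, (3,4) g=6 f=7]

expanded=(2,4); open=[(0,1) g=2 f=9, (0,5) g=4 f=9, (1,1) g=1 f=7, (1,5) g=5 f=9, (2,3) g=6 f=9, (2,5) g=6 f=9, (3,4) g=6 f=7]; closed=[(0,2), (0,3), (0,4), (1,2), (1,4), (2,4)]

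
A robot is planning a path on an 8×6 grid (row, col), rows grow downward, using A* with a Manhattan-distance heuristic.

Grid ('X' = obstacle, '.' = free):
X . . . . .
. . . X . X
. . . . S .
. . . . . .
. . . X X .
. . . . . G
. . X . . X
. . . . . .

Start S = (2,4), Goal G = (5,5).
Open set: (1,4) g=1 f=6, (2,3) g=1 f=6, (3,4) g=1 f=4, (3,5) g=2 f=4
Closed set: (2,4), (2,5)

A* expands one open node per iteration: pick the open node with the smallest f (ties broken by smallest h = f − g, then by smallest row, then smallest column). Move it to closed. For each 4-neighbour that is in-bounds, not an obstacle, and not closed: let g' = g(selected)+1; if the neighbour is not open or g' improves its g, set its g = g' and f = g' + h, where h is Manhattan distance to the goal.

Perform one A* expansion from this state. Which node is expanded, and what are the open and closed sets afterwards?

step 1: expand (3,5) (f=4, h=2) → closed; open now [(1,4) g=1 f=6, (2,3) g=1 f=6, (3,4) g=1 f=4, (4,5) g=3 f=4]

expanded=(3,5); open=[(1,4) g=1 f=6, (2,3) g=1 f=6, (3,4) g=1 f=4, (4,5) g=3 f=4]; closed=[(2,4), (2,5), (3,5)]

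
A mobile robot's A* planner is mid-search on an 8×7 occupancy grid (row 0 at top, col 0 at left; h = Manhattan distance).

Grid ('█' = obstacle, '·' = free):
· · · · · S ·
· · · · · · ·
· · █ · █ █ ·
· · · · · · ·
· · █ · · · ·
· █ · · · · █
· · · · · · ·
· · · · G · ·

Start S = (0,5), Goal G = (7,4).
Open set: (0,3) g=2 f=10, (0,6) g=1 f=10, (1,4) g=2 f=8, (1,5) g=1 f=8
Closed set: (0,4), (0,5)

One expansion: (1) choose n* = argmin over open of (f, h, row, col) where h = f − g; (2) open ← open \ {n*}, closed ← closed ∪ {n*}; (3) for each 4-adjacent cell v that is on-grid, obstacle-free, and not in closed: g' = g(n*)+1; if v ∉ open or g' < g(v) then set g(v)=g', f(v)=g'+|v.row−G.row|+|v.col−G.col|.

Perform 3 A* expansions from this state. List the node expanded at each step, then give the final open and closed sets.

step 1: expand (1,4) (f=8, h=6) → closed; open now [(0,3) g=2 f=10, (0,6) g=1 f=10, (1,3) g=3 f=10, (1,5) g=1 f=8]
step 2: expand (1,5) (f=8, h=7) → closed; open now [(0,3) g=2 f=10, (0,6) g=1 f=10, (1,3) g=3 f=10, (1,6) g=2 f=10]
step 3: expand (1,3) (f=10, h=7) → closed; open now [(0,3) g=2 f=10, (0,6) g=1 f=10, (1,2) g=4 f=12, (1,6) g=2 f=10, (2,3) g=4 f=10]

order=[(1,4) → (1,5) → (1,3)]; open=[(0,3) g=2 f=10, (0,6) g=1 f=10, (1,2) g=4 f=12, (1,6) g=2 f=10, (2,3) g=4 f=10]; closed=[(0,4), (0,5), (1,3), (1,4), (1,5)]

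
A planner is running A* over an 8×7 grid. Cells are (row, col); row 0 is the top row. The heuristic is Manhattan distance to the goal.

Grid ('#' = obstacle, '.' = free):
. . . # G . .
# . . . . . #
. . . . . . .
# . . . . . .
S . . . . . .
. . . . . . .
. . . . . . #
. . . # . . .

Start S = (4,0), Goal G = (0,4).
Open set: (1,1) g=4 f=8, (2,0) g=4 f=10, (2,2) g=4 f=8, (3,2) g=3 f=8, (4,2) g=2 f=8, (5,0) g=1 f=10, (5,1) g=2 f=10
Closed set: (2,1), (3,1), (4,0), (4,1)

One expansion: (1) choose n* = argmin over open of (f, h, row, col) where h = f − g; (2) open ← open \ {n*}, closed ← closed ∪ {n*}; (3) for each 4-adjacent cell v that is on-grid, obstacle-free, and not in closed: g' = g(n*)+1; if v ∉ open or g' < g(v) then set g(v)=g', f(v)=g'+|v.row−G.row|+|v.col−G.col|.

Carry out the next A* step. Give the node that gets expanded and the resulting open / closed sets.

step 1: expand (1,1) (f=8, h=4) → closed; open now [(0,1) g=5 f=8, (1,2) g=5 f=8, (2,0) g=4 f=10, (2,2) g=4 f=8, (3,2) g=3 f=8, (4,2) g=2 f=8, (5,0) g=1 f=10, (5,1) g=2 f=10]

expanded=(1,1); open=[(0,1) g=5 f=8, (1,2) g=5 f=8, (2,0) g=4 f=10, (2,2) g=4 f=8, (3,2) g=3 f=8, (4,2) g=2 f=8, (5,0) g=1 f=10, (5,1) g=2 f=10]; closed=[(1,1), (2,1), (3,1), (4,0), (4,1)]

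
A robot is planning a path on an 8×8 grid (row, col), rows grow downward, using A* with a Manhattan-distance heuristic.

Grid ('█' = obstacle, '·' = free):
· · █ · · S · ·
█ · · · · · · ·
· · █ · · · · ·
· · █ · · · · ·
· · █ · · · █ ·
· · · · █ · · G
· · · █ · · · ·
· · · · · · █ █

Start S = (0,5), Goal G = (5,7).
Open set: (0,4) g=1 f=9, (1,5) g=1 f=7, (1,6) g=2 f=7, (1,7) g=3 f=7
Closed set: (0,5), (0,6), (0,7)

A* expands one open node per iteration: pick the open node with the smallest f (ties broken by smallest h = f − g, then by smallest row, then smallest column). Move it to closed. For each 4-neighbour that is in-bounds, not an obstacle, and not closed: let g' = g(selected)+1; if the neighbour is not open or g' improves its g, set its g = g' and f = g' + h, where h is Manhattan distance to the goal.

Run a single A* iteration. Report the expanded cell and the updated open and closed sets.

expanded=(1,7); open=[(0,4) g=1 f=9, (1,5) g=1 f=7, (1,6) g=2 f=7, (2,7) g=4 f=7]; closed=[(0,5), (0,6), (0,7), (1,7)]

step 1: expand (1,7) (f=7, h=4) → closed; open now [(0,4) g=1 f=9, (1,5) g=1 f=7, (1,6) g=2 f=7, (2,7) g=4 f=7]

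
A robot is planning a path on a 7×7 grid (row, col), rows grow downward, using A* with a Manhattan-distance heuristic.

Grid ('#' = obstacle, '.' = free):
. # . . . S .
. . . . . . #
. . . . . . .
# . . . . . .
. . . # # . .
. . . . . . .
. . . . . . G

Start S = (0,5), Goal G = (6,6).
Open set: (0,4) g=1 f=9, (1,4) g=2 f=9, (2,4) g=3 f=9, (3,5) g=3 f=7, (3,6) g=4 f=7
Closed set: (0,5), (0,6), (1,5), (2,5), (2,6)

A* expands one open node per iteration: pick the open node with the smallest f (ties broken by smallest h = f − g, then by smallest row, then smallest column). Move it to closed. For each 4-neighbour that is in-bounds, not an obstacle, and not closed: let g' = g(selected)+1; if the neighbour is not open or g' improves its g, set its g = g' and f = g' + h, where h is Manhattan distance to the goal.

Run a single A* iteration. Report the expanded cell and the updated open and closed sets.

step 1: expand (3,6) (f=7, h=3) → closed; open now [(0,4) g=1 f=9, (1,4) g=2 f=9, (2,4) g=3 f=9, (3,5) g=3 f=7, (4,6) g=5 f=7]

expanded=(3,6); open=[(0,4) g=1 f=9, (1,4) g=2 f=9, (2,4) g=3 f=9, (3,5) g=3 f=7, (4,6) g=5 f=7]; closed=[(0,5), (0,6), (1,5), (2,5), (2,6), (3,6)]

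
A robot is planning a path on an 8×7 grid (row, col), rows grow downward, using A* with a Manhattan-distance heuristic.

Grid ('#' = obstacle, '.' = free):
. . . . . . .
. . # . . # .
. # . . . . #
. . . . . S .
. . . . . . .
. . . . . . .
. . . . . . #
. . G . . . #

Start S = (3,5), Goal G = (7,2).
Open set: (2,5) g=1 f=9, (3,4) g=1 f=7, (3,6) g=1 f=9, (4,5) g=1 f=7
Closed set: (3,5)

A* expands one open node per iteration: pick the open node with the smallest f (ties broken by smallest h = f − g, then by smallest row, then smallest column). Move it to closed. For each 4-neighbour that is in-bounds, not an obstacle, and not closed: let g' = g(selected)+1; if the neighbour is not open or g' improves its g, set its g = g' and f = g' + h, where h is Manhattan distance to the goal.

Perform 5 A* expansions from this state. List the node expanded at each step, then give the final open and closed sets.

step 1: expand (3,4) (f=7, h=6) → closed; open now [(2,4) g=2 f=9, (2,5) g=1 f=9, (3,3) g=2 f=7, (3,6) g=1 f=9, (4,4) g=2 f=7, (4,5) g=1 f=7]
step 2: expand (3,3) (f=7, h=5) → closed; open now [(2,3) g=3 f=9, (2,4) g=2 f=9, (2,5) g=1 f=9, (3,2) g=3 f=7, (3,6) g=1 f=9, (4,3) g=3 f=7, (4,4) g=2 f=7, (4,5) g=1 f=7]
step 3: expand (3,2) (f=7, h=4) → closed; open now [(2,2) g=4 f=9, (2,3) g=3 f=9, (2,4) g=2 f=9, (2,5) g=1 f=9, (3,1) g=4 f=9, (3,6) g=1 f=9, (4,2) g=4 f=7, (4,3) g=3 f=7, (4,4) g=2 f=7, (4,5) g=1 f=7]
step 4: expand (4,2) (f=7, h=3) → closed; open now [(2,2) g=4 f=9, (2,3) g=3 f=9, (2,4) g=2 f=9, (2,5) g=1 f=9, (3,1) g=4 f=9, (3,6) g=1 f=9, (4,1) g=5 f=9, (4,3) g=3 f=7, (4,4) g=2 f=7, (4,5) g=1 f=7, (5,2) g=5 f=7]
step 5: expand (5,2) (f=7, h=2) → closed; open now [(2,2) g=4 f=9, (2,3) g=3 f=9, (2,4) g=2 f=9, (2,5) g=1 f=9, (3,1) g=4 f=9, (3,6) g=1 f=9, (4,1) g=5 f=9, (4,3) g=3 f=7, (4,4) g=2 f=7, (4,5) g=1 f=7, (5,1) g=6 f=9, (5,3) g=6 f=9, (6,2) g=6 f=7]

order=[(3,4) → (3,3) → (3,2) → (4,2) → (5,2)]; open=[(2,2) g=4 f=9, (2,3) g=3 f=9, (2,4) g=2 f=9, (2,5) g=1 f=9, (3,1) g=4 f=9, (3,6) g=1 f=9, (4,1) g=5 f=9, (4,3) g=3 f=7, (4,4) g=2 f=7, (4,5) g=1 f=7, (5,1) g=6 f=9, (5,3) g=6 f=9, (6,2) g=6 f=7]; closed=[(3,2), (3,3), (3,4), (3,5), (4,2), (5,2)]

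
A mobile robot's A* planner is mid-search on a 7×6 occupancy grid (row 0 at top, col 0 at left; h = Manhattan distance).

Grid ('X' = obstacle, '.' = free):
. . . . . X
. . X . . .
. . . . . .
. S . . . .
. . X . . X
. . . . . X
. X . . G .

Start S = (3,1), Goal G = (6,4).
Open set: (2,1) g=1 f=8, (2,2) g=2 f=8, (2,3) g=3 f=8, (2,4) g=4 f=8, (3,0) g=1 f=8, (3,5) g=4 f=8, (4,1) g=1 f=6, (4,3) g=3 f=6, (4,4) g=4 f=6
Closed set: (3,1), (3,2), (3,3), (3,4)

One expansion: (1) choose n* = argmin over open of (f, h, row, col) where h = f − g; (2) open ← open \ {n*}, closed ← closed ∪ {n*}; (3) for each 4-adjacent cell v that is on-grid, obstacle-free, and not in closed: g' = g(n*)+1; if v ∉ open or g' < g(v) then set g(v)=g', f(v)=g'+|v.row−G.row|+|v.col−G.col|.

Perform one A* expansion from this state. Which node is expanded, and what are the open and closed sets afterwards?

expanded=(4,4); open=[(2,1) g=1 f=8, (2,2) g=2 f=8, (2,3) g=3 f=8, (2,4) g=4 f=8, (3,0) g=1 f=8, (3,5) g=4 f=8, (4,1) g=1 f=6, (4,3) g=3 f=6, (5,4) g=5 f=6]; closed=[(3,1), (3,2), (3,3), (3,4), (4,4)]

step 1: expand (4,4) (f=6, h=2) → closed; open now [(2,1) g=1 f=8, (2,2) g=2 f=8, (2,3) g=3 f=8, (2,4) g=4 f=8, (3,0) g=1 f=8, (3,5) g=4 f=8, (4,1) g=1 f=6, (4,3) g=3 f=6, (5,4) g=5 f=6]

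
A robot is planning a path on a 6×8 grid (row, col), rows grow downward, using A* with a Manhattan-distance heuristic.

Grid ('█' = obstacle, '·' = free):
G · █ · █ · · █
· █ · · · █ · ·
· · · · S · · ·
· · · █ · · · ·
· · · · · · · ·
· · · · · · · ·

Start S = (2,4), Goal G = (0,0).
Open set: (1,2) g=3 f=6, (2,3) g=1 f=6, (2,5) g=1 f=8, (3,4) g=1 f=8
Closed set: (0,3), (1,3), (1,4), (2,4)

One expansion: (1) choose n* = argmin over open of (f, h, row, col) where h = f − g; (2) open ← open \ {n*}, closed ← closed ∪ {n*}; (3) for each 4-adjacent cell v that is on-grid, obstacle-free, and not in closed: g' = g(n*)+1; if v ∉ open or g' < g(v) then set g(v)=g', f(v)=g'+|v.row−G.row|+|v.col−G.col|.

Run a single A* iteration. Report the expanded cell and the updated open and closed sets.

expanded=(1,2); open=[(2,2) g=4 f=8, (2,3) g=1 f=6, (2,5) g=1 f=8, (3,4) g=1 f=8]; closed=[(0,3), (1,2), (1,3), (1,4), (2,4)]

step 1: expand (1,2) (f=6, h=3) → closed; open now [(2,2) g=4 f=8, (2,3) g=1 f=6, (2,5) g=1 f=8, (3,4) g=1 f=8]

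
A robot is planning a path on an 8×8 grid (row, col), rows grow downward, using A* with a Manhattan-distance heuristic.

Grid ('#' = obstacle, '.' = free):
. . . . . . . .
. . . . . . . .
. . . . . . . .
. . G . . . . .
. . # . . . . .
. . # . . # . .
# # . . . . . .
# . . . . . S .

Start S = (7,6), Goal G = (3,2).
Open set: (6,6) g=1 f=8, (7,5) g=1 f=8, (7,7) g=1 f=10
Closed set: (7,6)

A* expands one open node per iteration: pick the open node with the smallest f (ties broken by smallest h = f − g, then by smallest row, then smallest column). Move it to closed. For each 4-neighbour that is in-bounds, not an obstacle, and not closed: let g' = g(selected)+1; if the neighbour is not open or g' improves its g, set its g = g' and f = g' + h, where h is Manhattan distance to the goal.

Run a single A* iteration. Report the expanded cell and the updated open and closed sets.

expanded=(6,6); open=[(5,6) g=2 f=8, (6,5) g=2 f=8, (6,7) g=2 f=10, (7,5) g=1 f=8, (7,7) g=1 f=10]; closed=[(6,6), (7,6)]

step 1: expand (6,6) (f=8, h=7) → closed; open now [(5,6) g=2 f=8, (6,5) g=2 f=8, (6,7) g=2 f=10, (7,5) g=1 f=8, (7,7) g=1 f=10]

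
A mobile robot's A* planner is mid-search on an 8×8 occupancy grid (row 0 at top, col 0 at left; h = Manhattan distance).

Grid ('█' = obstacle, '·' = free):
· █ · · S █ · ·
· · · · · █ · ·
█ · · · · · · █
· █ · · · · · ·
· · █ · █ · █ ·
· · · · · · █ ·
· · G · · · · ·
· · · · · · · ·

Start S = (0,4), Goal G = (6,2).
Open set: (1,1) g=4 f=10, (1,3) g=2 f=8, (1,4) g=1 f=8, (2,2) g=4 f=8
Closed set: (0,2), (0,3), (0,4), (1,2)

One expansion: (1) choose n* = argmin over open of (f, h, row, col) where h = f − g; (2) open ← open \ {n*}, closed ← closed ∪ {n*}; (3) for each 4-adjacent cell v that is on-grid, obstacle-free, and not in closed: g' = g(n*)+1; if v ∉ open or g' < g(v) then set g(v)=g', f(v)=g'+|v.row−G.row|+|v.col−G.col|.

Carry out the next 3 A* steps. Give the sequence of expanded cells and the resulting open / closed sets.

order=[(2,2) → (3,2) → (1,3)]; open=[(1,1) g=4 f=10, (1,4) g=1 f=8, (2,1) g=5 f=10, (2,3) g=3 f=8, (3,3) g=6 f=10]; closed=[(0,2), (0,3), (0,4), (1,2), (1,3), (2,2), (3,2)]

step 1: expand (2,2) (f=8, h=4) → closed; open now [(1,1) g=4 f=10, (1,3) g=2 f=8, (1,4) g=1 f=8, (2,1) g=5 f=10, (2,3) g=5 f=10, (3,2) g=5 f=8]
step 2: expand (3,2) (f=8, h=3) → closed; open now [(1,1) g=4 f=10, (1,3) g=2 f=8, (1,4) g=1 f=8, (2,1) g=5 f=10, (2,3) g=5 f=10, (3,3) g=6 f=10]
step 3: expand (1,3) (f=8, h=6) → closed; open now [(1,1) g=4 f=10, (1,4) g=1 f=8, (2,1) g=5 f=10, (2,3) g=3 f=8, (3,3) g=6 f=10]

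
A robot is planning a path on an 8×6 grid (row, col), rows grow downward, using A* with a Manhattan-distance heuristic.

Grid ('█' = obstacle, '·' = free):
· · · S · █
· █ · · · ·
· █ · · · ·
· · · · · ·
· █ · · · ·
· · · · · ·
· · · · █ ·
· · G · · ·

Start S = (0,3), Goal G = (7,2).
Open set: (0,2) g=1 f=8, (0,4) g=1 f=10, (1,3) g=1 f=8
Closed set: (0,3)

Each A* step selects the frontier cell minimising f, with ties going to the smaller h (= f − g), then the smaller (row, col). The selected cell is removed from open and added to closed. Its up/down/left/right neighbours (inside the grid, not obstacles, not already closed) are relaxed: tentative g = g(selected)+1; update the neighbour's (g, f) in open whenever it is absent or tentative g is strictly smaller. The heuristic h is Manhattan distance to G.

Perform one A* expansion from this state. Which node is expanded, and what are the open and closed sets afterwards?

step 1: expand (0,2) (f=8, h=7) → closed; open now [(0,1) g=2 f=10, (0,4) g=1 f=10, (1,2) g=2 f=8, (1,3) g=1 f=8]

expanded=(0,2); open=[(0,1) g=2 f=10, (0,4) g=1 f=10, (1,2) g=2 f=8, (1,3) g=1 f=8]; closed=[(0,2), (0,3)]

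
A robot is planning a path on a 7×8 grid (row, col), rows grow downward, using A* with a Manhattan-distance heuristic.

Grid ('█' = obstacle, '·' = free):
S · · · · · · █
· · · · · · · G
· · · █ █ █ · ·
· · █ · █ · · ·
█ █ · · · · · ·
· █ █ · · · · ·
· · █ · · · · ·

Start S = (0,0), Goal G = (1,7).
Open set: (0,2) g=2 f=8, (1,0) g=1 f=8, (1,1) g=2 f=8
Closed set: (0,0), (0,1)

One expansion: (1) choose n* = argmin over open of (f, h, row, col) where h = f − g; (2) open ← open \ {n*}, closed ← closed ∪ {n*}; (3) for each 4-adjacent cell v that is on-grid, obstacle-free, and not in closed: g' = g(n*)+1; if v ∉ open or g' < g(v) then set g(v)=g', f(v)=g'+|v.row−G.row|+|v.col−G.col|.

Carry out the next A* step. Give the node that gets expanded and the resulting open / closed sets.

expanded=(0,2); open=[(0,3) g=3 f=8, (1,0) g=1 f=8, (1,1) g=2 f=8, (1,2) g=3 f=8]; closed=[(0,0), (0,1), (0,2)]

step 1: expand (0,2) (f=8, h=6) → closed; open now [(0,3) g=3 f=8, (1,0) g=1 f=8, (1,1) g=2 f=8, (1,2) g=3 f=8]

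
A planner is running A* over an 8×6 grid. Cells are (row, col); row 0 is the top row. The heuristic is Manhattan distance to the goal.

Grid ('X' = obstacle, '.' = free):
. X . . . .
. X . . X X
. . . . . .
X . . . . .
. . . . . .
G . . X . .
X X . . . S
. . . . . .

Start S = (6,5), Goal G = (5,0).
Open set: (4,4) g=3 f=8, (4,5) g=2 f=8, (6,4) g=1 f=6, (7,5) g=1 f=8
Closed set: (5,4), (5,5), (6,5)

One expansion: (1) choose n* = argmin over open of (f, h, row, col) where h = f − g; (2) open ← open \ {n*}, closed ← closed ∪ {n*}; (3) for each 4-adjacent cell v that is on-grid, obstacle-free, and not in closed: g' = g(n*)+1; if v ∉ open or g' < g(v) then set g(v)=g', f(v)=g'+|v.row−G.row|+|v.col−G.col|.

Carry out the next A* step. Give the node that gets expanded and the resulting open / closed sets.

step 1: expand (6,4) (f=6, h=5) → closed; open now [(4,4) g=3 f=8, (4,5) g=2 f=8, (6,3) g=2 f=6, (7,4) g=2 f=8, (7,5) g=1 f=8]

expanded=(6,4); open=[(4,4) g=3 f=8, (4,5) g=2 f=8, (6,3) g=2 f=6, (7,4) g=2 f=8, (7,5) g=1 f=8]; closed=[(5,4), (5,5), (6,4), (6,5)]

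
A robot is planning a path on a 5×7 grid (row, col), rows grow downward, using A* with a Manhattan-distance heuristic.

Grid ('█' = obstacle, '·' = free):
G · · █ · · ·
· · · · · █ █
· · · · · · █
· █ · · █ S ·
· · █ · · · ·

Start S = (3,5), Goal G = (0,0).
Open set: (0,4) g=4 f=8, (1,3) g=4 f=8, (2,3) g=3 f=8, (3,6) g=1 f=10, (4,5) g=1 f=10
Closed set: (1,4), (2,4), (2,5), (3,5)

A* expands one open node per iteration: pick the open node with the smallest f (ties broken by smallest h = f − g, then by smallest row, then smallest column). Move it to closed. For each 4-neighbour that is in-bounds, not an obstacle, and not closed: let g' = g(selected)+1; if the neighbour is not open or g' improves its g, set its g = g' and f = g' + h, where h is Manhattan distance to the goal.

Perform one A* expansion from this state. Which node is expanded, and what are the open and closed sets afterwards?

step 1: expand (0,4) (f=8, h=4) → closed; open now [(0,5) g=5 f=10, (1,3) g=4 f=8, (2,3) g=3 f=8, (3,6) g=1 f=10, (4,5) g=1 f=10]

expanded=(0,4); open=[(0,5) g=5 f=10, (1,3) g=4 f=8, (2,3) g=3 f=8, (3,6) g=1 f=10, (4,5) g=1 f=10]; closed=[(0,4), (1,4), (2,4), (2,5), (3,5)]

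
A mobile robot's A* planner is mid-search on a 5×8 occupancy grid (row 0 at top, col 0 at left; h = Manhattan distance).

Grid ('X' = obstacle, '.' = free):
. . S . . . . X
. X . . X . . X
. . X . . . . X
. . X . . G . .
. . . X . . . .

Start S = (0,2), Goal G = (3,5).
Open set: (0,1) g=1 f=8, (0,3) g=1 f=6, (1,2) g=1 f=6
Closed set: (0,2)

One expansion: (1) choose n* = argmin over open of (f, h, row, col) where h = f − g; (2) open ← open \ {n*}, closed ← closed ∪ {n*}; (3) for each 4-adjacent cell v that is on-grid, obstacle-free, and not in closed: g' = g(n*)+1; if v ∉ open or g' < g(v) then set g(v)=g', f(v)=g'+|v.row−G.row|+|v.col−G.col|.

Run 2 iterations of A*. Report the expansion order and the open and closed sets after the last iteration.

order=[(0,3) → (0,4)]; open=[(0,1) g=1 f=8, (0,5) g=3 f=6, (1,2) g=1 f=6, (1,3) g=2 f=6]; closed=[(0,2), (0,3), (0,4)]

step 1: expand (0,3) (f=6, h=5) → closed; open now [(0,1) g=1 f=8, (0,4) g=2 f=6, (1,2) g=1 f=6, (1,3) g=2 f=6]
step 2: expand (0,4) (f=6, h=4) → closed; open now [(0,1) g=1 f=8, (0,5) g=3 f=6, (1,2) g=1 f=6, (1,3) g=2 f=6]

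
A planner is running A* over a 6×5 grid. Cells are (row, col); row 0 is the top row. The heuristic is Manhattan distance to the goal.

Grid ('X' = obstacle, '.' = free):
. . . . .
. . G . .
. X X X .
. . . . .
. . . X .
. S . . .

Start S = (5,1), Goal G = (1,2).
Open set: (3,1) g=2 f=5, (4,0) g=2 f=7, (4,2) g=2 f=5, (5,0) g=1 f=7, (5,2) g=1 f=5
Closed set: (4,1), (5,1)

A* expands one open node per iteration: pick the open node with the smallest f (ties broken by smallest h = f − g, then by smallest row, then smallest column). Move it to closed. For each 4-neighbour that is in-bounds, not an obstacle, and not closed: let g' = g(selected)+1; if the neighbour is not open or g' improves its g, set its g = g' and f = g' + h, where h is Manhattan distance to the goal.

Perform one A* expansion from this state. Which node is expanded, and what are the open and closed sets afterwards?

expanded=(3,1); open=[(3,0) g=3 f=7, (3,2) g=3 f=5, (4,0) g=2 f=7, (4,2) g=2 f=5, (5,0) g=1 f=7, (5,2) g=1 f=5]; closed=[(3,1), (4,1), (5,1)]

step 1: expand (3,1) (f=5, h=3) → closed; open now [(3,0) g=3 f=7, (3,2) g=3 f=5, (4,0) g=2 f=7, (4,2) g=2 f=5, (5,0) g=1 f=7, (5,2) g=1 f=5]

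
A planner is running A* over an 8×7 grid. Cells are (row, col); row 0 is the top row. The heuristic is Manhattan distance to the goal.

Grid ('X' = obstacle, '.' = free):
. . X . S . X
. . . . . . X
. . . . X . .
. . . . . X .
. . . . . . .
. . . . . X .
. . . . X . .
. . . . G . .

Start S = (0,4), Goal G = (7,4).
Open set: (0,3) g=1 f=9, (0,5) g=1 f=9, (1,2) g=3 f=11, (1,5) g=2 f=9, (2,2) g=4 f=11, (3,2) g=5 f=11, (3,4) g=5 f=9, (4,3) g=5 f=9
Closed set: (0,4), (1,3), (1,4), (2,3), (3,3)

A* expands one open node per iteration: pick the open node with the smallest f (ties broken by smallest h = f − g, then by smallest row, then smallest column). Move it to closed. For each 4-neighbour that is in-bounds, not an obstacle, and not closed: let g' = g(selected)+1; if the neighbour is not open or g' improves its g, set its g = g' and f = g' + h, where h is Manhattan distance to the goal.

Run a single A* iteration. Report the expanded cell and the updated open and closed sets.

step 1: expand (3,4) (f=9, h=4) → closed; open now [(0,3) g=1 f=9, (0,5) g=1 f=9, (1,2) g=3 f=11, (1,5) g=2 f=9, (2,2) g=4 f=11, (3,2) g=5 f=11, (4,3) g=5 f=9, (4,4) g=6 f=9]

expanded=(3,4); open=[(0,3) g=1 f=9, (0,5) g=1 f=9, (1,2) g=3 f=11, (1,5) g=2 f=9, (2,2) g=4 f=11, (3,2) g=5 f=11, (4,3) g=5 f=9, (4,4) g=6 f=9]; closed=[(0,4), (1,3), (1,4), (2,3), (3,3), (3,4)]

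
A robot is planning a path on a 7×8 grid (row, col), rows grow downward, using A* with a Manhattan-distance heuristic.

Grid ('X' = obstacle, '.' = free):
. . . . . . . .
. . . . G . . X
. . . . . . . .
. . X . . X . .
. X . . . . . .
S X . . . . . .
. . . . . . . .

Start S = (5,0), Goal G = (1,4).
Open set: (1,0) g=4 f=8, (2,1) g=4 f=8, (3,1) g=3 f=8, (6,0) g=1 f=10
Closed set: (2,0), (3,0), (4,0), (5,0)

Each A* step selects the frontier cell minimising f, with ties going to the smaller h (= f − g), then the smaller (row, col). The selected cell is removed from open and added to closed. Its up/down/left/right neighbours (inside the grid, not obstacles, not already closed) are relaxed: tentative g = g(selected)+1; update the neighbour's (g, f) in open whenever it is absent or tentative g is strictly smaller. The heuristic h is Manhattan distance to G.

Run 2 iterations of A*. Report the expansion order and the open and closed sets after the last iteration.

order=[(1,0) → (1,1)]; open=[(0,0) g=5 f=10, (0,1) g=6 f=10, (1,2) g=6 f=8, (2,1) g=4 f=8, (3,1) g=3 f=8, (6,0) g=1 f=10]; closed=[(1,0), (1,1), (2,0), (3,0), (4,0), (5,0)]

step 1: expand (1,0) (f=8, h=4) → closed; open now [(0,0) g=5 f=10, (1,1) g=5 f=8, (2,1) g=4 f=8, (3,1) g=3 f=8, (6,0) g=1 f=10]
step 2: expand (1,1) (f=8, h=3) → closed; open now [(0,0) g=5 f=10, (0,1) g=6 f=10, (1,2) g=6 f=8, (2,1) g=4 f=8, (3,1) g=3 f=8, (6,0) g=1 f=10]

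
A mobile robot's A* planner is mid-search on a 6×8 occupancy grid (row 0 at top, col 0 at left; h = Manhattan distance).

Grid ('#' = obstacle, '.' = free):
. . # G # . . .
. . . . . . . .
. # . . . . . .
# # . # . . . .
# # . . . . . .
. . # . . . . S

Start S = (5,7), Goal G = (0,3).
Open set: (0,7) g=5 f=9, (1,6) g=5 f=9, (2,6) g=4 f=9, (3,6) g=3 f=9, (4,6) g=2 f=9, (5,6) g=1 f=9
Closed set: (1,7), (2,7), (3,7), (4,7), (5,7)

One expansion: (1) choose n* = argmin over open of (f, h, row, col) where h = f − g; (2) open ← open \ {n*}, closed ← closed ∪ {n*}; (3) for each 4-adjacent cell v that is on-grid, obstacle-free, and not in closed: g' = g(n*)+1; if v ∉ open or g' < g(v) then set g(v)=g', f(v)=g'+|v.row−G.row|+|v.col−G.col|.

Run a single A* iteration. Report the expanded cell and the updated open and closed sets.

step 1: expand (0,7) (f=9, h=4) → closed; open now [(0,6) g=6 f=9, (1,6) g=5 f=9, (2,6) g=4 f=9, (3,6) g=3 f=9, (4,6) g=2 f=9, (5,6) g=1 f=9]

expanded=(0,7); open=[(0,6) g=6 f=9, (1,6) g=5 f=9, (2,6) g=4 f=9, (3,6) g=3 f=9, (4,6) g=2 f=9, (5,6) g=1 f=9]; closed=[(0,7), (1,7), (2,7), (3,7), (4,7), (5,7)]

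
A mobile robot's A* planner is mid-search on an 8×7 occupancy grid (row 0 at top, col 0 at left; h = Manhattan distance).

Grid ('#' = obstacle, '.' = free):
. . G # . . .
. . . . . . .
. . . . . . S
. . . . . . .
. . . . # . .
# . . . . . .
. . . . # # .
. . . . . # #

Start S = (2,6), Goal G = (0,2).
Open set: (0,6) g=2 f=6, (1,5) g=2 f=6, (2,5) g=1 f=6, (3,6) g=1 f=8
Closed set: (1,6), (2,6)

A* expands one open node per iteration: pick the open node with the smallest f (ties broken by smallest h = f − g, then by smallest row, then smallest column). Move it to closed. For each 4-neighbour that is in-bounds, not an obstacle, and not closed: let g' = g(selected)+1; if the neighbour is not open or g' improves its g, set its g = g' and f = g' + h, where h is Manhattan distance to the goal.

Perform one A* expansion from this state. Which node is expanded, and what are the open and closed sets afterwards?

step 1: expand (0,6) (f=6, h=4) → closed; open now [(0,5) g=3 f=6, (1,5) g=2 f=6, (2,5) g=1 f=6, (3,6) g=1 f=8]

expanded=(0,6); open=[(0,5) g=3 f=6, (1,5) g=2 f=6, (2,5) g=1 f=6, (3,6) g=1 f=8]; closed=[(0,6), (1,6), (2,6)]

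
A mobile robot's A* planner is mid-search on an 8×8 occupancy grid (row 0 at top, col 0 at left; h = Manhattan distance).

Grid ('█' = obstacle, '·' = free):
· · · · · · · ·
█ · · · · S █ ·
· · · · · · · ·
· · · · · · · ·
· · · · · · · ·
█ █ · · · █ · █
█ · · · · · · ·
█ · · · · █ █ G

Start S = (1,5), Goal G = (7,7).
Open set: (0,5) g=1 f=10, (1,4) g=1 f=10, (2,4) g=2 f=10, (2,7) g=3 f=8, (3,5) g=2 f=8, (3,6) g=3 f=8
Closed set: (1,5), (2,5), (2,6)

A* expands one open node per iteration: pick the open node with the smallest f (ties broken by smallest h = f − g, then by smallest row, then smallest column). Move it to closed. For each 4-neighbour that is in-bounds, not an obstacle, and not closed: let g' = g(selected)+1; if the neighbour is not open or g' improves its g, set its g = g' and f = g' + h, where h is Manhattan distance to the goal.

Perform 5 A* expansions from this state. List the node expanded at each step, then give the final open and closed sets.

order=[(2,7) → (3,7) → (4,7) → (3,6) → (4,6)]; open=[(0,5) g=1 f=10, (1,4) g=1 f=10, (1,7) g=4 f=10, (2,4) g=2 f=10, (3,5) g=2 f=8, (4,5) g=5 f=10, (5,6) g=5 f=8]; closed=[(1,5), (2,5), (2,6), (2,7), (3,6), (3,7), (4,6), (4,7)]

step 1: expand (2,7) (f=8, h=5) → closed; open now [(0,5) g=1 f=10, (1,4) g=1 f=10, (1,7) g=4 f=10, (2,4) g=2 f=10, (3,5) g=2 f=8, (3,6) g=3 f=8, (3,7) g=4 f=8]
step 2: expand (3,7) (f=8, h=4) → closed; open now [(0,5) g=1 f=10, (1,4) g=1 f=10, (1,7) g=4 f=10, (2,4) g=2 f=10, (3,5) g=2 f=8, (3,6) g=3 f=8, (4,7) g=5 f=8]
step 3: expand (4,7) (f=8, h=3) → closed; open now [(0,5) g=1 f=10, (1,4) g=1 f=10, (1,7) g=4 f=10, (2,4) g=2 f=10, (3,5) g=2 f=8, (3,6) g=3 f=8, (4,6) g=6 f=10]
step 4: expand (3,6) (f=8, h=5) → closed; open now [(0,5) g=1 f=10, (1,4) g=1 f=10, (1,7) g=4 f=10, (2,4) g=2 f=10, (3,5) g=2 f=8, (4,6) g=4 f=8]
step 5: expand (4,6) (f=8, h=4) → closed; open now [(0,5) g=1 f=10, (1,4) g=1 f=10, (1,7) g=4 f=10, (2,4) g=2 f=10, (3,5) g=2 f=8, (4,5) g=5 f=10, (5,6) g=5 f=8]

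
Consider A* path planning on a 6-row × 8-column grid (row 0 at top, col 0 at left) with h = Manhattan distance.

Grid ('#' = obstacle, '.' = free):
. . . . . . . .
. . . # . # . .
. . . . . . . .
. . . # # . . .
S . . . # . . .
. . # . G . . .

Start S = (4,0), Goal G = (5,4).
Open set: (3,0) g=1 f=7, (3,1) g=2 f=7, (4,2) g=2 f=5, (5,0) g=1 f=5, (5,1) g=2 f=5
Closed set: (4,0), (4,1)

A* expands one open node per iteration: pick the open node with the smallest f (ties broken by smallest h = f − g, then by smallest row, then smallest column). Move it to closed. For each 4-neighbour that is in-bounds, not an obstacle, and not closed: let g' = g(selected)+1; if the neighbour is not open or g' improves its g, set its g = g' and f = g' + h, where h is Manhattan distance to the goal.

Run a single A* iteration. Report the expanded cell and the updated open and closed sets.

expanded=(4,2); open=[(3,0) g=1 f=7, (3,1) g=2 f=7, (3,2) g=3 f=7, (4,3) g=3 f=5, (5,0) g=1 f=5, (5,1) g=2 f=5]; closed=[(4,0), (4,1), (4,2)]

step 1: expand (4,2) (f=5, h=3) → closed; open now [(3,0) g=1 f=7, (3,1) g=2 f=7, (3,2) g=3 f=7, (4,3) g=3 f=5, (5,0) g=1 f=5, (5,1) g=2 f=5]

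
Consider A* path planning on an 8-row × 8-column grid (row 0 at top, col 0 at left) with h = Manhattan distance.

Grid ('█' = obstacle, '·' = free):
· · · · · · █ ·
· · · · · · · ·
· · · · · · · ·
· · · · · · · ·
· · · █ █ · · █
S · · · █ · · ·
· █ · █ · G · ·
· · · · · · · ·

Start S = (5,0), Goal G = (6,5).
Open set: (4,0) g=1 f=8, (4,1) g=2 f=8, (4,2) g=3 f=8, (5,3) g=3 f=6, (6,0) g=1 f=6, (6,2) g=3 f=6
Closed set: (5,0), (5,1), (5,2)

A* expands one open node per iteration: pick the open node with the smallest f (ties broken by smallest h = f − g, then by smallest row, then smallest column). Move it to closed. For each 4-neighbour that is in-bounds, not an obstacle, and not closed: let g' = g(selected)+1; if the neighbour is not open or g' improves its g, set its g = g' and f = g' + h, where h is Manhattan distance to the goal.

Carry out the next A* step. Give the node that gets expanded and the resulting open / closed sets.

expanded=(5,3); open=[(4,0) g=1 f=8, (4,1) g=2 f=8, (4,2) g=3 f=8, (6,0) g=1 f=6, (6,2) g=3 f=6]; closed=[(5,0), (5,1), (5,2), (5,3)]

step 1: expand (5,3) (f=6, h=3) → closed; open now [(4,0) g=1 f=8, (4,1) g=2 f=8, (4,2) g=3 f=8, (6,0) g=1 f=6, (6,2) g=3 f=6]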